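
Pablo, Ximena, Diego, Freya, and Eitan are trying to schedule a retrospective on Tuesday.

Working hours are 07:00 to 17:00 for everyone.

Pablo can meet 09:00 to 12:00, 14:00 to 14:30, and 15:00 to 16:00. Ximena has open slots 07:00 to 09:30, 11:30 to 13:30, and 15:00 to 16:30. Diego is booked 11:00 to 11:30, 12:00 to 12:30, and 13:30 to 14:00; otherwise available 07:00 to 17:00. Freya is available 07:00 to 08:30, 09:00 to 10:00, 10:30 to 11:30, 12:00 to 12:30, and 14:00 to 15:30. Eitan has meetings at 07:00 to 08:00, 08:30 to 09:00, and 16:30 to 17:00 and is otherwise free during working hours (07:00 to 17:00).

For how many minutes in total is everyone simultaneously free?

60 minutes

Diego free within 07:00–17:00: 07:00–11:00, 11:30–12:00, 12:30–13:30, 14:00–17:00.
Eitan free within 07:00–17:00: 08:00–08:30, 09:00–16:30.
Pablo ∩ Ximena: 09:00–09:30, 11:30–12:00, 15:00–16:00.
Pablo ∩ Ximena ∩ Diego: 09:00–09:30, 11:30–12:00, 15:00–16:00.
Pablo ∩ Ximena ∩ Diego ∩ Freya: 09:00–09:30, 15:00–15:30.
Pablo ∩ Ximena ∩ Diego ∩ Freya ∩ Eitan: 09:00–09:30, 15:00–15:30.
Total common minutes: 30 + 30 = 60.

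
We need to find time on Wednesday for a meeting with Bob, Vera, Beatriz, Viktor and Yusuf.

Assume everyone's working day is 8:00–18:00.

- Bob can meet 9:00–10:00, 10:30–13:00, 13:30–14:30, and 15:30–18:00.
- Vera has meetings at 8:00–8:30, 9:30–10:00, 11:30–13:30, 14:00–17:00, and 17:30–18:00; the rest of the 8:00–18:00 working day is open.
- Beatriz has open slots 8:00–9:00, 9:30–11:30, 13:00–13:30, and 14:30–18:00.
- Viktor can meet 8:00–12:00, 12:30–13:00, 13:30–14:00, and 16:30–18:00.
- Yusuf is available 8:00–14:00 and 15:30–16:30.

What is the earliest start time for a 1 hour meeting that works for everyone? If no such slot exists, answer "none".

Vera free within 08:00–18:00: 08:30–09:30, 10:00–11:30, 13:30–14:00, 17:00–17:30.
Bob ∩ Vera: 09:00–09:30, 10:30–11:30, 13:30–14:00, 17:00–17:30.
Bob ∩ Vera ∩ Beatriz: 10:30–11:30, 17:00–17:30.
Bob ∩ Vera ∩ Beatriz ∩ Viktor: 10:30–11:30, 17:00–17:30.
Bob ∩ Vera ∩ Beatriz ∩ Viktor ∩ Yusuf: 10:30–11:30.
Windows ≥ 60 min: 10:30–11:30.
Earliest such window starts at 10:30.

10:30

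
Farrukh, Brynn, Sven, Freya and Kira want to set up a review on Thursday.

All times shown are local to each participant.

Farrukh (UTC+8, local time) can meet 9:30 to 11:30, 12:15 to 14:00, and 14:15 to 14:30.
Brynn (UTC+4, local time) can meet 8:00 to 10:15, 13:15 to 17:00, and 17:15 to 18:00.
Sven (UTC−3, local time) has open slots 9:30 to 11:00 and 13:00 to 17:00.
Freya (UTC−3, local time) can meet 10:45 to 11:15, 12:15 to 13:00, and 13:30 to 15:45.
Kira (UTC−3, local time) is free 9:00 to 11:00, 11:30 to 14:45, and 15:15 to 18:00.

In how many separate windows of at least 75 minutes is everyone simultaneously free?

0

Farrukh → UTC: 01:30–03:30, 04:15–06:00, 06:15–06:30.
Brynn → UTC: 04:00–06:15, 09:15–13:00, 13:15–14:00.
Sven → UTC: 12:30–14:00, 16:00–20:00.
Freya → UTC: 13:45–14:15, 15:15–16:00, 16:30–18:45.
Kira → UTC: 12:00–14:00, 14:30–17:45, 18:15–21:00.
Farrukh ∩ Brynn: 04:15–06:00.
Farrukh ∩ Brynn ∩ Sven: (none).
Farrukh ∩ Brynn ∩ Sven ∩ Freya: (none).
Farrukh ∩ Brynn ∩ Sven ∩ Freya ∩ Kira: (none).
Windows ≥ 75 min: (none).
That's 0 windows.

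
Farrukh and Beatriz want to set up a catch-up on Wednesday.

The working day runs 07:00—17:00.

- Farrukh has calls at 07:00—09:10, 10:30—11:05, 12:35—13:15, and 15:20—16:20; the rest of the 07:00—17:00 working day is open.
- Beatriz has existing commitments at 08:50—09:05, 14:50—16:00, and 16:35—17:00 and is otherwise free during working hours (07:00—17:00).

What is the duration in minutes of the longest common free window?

95 minutes

Farrukh free within 07:00–17:00: 09:10–10:30, 11:05–12:35, 13:15–15:20, 16:20–17:00.
Beatriz free within 07:00–17:00: 07:00–08:50, 09:05–14:50, 16:00–16:35.
Farrukh ∩ Beatriz: 09:10–10:30, 11:05–12:35, 13:15–14:50, 16:20–16:35.
Common window lengths: 80, 90, 95, 15 min; longest is 95.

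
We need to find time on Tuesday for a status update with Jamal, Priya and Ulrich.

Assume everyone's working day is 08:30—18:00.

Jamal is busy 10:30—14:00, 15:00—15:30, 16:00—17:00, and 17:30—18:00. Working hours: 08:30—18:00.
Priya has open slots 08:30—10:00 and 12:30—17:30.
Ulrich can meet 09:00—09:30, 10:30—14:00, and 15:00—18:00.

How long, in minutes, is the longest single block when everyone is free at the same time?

Jamal free within 08:30–18:00: 08:30–10:30, 14:00–15:00, 15:30–16:00, 17:00–17:30.
Jamal ∩ Priya: 08:30–10:00, 14:00–15:00, 15:30–16:00, 17:00–17:30.
Jamal ∩ Priya ∩ Ulrich: 09:00–09:30, 15:30–16:00, 17:00–17:30.
Common window lengths: 30, 30, 30 min; longest is 30.

30 minutes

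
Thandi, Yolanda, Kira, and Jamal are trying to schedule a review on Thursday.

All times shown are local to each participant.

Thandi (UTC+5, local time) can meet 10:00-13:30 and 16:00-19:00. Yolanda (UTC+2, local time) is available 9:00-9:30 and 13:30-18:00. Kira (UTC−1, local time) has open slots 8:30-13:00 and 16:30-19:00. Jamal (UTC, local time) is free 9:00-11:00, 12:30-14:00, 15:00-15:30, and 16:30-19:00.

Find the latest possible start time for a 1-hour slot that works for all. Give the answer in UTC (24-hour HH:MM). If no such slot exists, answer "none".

Thandi → UTC: 05:00–08:30, 11:00–14:00.
Yolanda → UTC: 07:00–07:30, 11:30–16:00.
Kira → UTC: 09:30–14:00, 17:30–20:00.
Jamal → UTC: 09:00–11:00, 12:30–14:00, 15:00–15:30, 16:30–19:00.
Thandi ∩ Yolanda: 07:00–07:30, 11:30–14:00.
Thandi ∩ Yolanda ∩ Kira: 11:30–14:00.
Thandi ∩ Yolanda ∩ Kira ∩ Jamal: 12:30–14:00.
Windows ≥ 60 min: 12:30–14:00.
Latest start in the last window 12:30–14:00 is 14:00 − 60 min = 13:00.

13:00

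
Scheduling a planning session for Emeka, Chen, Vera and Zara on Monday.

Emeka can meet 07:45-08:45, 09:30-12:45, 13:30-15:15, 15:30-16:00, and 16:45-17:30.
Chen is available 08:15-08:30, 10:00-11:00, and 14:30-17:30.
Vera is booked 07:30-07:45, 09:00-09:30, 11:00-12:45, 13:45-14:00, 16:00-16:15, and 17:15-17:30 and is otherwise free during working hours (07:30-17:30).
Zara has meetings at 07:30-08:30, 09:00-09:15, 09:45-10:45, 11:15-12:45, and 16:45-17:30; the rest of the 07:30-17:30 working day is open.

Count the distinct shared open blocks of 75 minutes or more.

Vera free within 07:30–17:30: 07:45–09:00, 09:30–11:00, 12:45–13:45, 14:00–16:00, 16:15–17:15.
Zara free within 07:30–17:30: 08:30–09:00, 09:15–09:45, 10:45–11:15, 12:45–16:45.
Emeka ∩ Chen: 08:15–08:30, 10:00–11:00, 14:30–15:15, 15:30–16:00, 16:45–17:30.
Emeka ∩ Chen ∩ Vera: 08:15–08:30, 10:00–11:00, 14:30–15:15, 15:30–16:00, 16:45–17:15.
Emeka ∩ Chen ∩ Vera ∩ Zara: 10:45–11:00, 14:30–15:15, 15:30–16:00.
Windows ≥ 75 min: (none).
That's 0 windows.

0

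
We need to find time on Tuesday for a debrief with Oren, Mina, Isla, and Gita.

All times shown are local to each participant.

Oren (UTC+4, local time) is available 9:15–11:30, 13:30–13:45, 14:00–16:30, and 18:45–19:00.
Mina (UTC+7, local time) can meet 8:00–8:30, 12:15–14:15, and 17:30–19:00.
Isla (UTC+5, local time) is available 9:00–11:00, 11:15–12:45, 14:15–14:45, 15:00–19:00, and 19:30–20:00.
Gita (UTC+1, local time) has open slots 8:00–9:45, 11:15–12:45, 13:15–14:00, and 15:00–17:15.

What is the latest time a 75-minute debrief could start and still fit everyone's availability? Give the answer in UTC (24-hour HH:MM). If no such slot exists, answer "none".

Oren → UTC: 05:15–07:30, 09:30–09:45, 10:00–12:30, 14:45–15:00.
Mina → UTC: 01:00–01:30, 05:15–07:15, 10:30–12:00.
Isla → UTC: 04:00–06:00, 06:15–07:45, 09:15–09:45, 10:00–14:00, 14:30–15:00.
Gita → UTC: 07:00–08:45, 10:15–11:45, 12:15–13:00, 14:00–16:15.
Oren ∩ Mina: 05:15–07:15, 10:30–12:00.
Oren ∩ Mina ∩ Isla: 05:15–06:00, 06:15–07:15, 10:30–12:00.
Oren ∩ Mina ∩ Isla ∩ Gita: 07:00–07:15, 10:30–11:45.
Windows ≥ 75 min: 10:30–11:45.
Latest start in the last window 10:30–11:45 is 11:45 − 75 min = 10:30.

10:30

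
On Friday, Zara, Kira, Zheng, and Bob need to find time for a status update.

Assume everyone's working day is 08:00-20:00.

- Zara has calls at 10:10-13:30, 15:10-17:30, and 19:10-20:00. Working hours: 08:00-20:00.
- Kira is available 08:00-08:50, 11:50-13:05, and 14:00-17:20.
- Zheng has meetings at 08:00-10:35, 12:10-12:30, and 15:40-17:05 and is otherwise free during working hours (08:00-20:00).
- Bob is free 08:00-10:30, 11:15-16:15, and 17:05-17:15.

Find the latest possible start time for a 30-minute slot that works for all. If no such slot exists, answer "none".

Zara free within 08:00–20:00: 08:00–10:10, 13:30–15:10, 17:30–19:10.
Zheng free within 08:00–20:00: 10:35–12:10, 12:30–15:40, 17:05–20:00.
Zara ∩ Kira: 08:00–08:50, 14:00–15:10.
Zara ∩ Kira ∩ Zheng: 14:00–15:10.
Zara ∩ Kira ∩ Zheng ∩ Bob: 14:00–15:10.
Windows ≥ 30 min: 14:00–15:10.
Latest start in the last window 14:00–15:10 is 15:10 − 30 min = 14:40.

14:40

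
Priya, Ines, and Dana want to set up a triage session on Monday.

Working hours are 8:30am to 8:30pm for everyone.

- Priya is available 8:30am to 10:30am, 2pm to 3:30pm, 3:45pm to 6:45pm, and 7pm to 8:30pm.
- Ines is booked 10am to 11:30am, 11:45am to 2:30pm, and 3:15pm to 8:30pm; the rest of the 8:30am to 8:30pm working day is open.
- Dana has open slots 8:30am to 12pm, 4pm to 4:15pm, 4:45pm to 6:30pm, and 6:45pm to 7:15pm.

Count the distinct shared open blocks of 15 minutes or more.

Ines free within 08:30–20:30: 08:30–10:00, 11:30–11:45, 14:30–15:15.
Priya ∩ Ines: 08:30–10:00, 14:30–15:15.
Priya ∩ Ines ∩ Dana: 08:30–10:00.
Windows ≥ 15 min: 08:30–10:00.
That's 1 window.

1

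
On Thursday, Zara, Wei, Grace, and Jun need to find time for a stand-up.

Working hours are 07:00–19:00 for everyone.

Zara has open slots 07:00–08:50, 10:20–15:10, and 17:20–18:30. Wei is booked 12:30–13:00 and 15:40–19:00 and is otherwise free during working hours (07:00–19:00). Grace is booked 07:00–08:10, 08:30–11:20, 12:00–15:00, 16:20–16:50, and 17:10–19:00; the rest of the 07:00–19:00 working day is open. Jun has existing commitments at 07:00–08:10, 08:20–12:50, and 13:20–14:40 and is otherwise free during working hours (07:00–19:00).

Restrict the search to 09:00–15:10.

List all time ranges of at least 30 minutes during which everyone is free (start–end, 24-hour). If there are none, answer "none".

Wei free within 07:00–19:00: 07:00–12:30, 13:00–15:40.
Grace free within 07:00–19:00: 08:10–08:30, 11:20–12:00, 15:00–16:20, 16:50–17:10.
Jun free within 07:00–19:00: 08:10–08:20, 12:50–13:20, 14:40–19:00.
Zara ∩ Wei: 07:00–08:50, 10:20–12:30, 13:00–15:10.
Zara ∩ Wei ∩ Grace: 08:10–08:30, 11:20–12:00, 15:00–15:10.
Zara ∩ Wei ∩ Grace ∩ Jun: 08:10–08:20, 15:00–15:10.
Restricted to 09:00–15:10: 15:00–15:10.
Windows ≥ 30 min: (none).

none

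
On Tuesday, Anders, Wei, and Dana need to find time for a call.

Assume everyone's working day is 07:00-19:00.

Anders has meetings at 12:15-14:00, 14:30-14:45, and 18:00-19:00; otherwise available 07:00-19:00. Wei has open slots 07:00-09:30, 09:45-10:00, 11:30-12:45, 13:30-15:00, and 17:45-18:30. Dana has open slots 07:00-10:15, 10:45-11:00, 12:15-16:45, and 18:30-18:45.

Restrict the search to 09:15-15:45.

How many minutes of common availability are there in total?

75 minutes

Anders free within 07:00–19:00: 07:00–12:15, 14:00–14:30, 14:45–18:00.
Anders ∩ Wei: 07:00–09:30, 09:45–10:00, 11:30–12:15, 14:00–14:30, 14:45–15:00, 17:45–18:00.
Anders ∩ Wei ∩ Dana: 07:00–09:30, 09:45–10:00, 14:00–14:30, 14:45–15:00.
Restricted to 09:15–15:45: 09:15–09:30, 09:45–10:00, 14:00–14:30, 14:45–15:00.
Total common minutes: 15 + 15 + 30 + 15 = 75.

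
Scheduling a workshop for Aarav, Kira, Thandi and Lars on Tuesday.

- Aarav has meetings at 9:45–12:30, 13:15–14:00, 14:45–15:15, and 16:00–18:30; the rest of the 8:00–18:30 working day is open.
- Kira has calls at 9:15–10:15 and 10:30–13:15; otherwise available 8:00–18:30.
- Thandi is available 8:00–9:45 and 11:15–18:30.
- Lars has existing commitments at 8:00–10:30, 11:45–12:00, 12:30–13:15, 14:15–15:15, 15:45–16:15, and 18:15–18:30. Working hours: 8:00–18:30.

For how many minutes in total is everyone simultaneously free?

45 minutes

Aarav free within 08:00–18:30: 08:00–09:45, 12:30–13:15, 14:00–14:45, 15:15–16:00.
Kira free within 08:00–18:30: 08:00–09:15, 10:15–10:30, 13:15–18:30.
Lars free within 08:00–18:30: 10:30–11:45, 12:00–12:30, 13:15–14:15, 15:15–15:45, 16:15–18:15.
Aarav ∩ Kira: 08:00–09:15, 14:00–14:45, 15:15–16:00.
Aarav ∩ Kira ∩ Thandi: 08:00–09:15, 14:00–14:45, 15:15–16:00.
Aarav ∩ Kira ∩ Thandi ∩ Lars: 14:00–14:15, 15:15–15:45.
Total common minutes: 15 + 30 = 45.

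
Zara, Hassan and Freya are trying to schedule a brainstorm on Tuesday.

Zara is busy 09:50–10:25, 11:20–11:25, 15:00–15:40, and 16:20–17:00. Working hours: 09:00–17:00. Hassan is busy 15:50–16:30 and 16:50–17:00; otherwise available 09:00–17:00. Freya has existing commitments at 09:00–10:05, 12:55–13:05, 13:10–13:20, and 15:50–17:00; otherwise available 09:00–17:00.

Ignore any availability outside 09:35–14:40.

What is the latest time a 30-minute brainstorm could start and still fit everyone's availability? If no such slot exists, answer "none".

14:10

Zara free within 09:00–17:00: 09:00–09:50, 10:25–11:20, 11:25–15:00, 15:40–16:20.
Hassan free within 09:00–17:00: 09:00–15:50, 16:30–16:50.
Freya free within 09:00–17:00: 10:05–12:55, 13:05–13:10, 13:20–15:50.
Zara ∩ Hassan: 09:00–09:50, 10:25–11:20, 11:25–15:00, 15:40–15:50.
Zara ∩ Hassan ∩ Freya: 10:25–11:20, 11:25–12:55, 13:05–13:10, 13:20–15:00, 15:40–15:50.
Restricted to 09:35–14:40: 10:25–11:20, 11:25–12:55, 13:05–13:10, 13:20–14:40.
Windows ≥ 30 min: 10:25–11:20, 11:25–12:55, 13:20–14:40.
Latest start in the last window 13:20–14:40 is 14:40 − 30 min = 14:10.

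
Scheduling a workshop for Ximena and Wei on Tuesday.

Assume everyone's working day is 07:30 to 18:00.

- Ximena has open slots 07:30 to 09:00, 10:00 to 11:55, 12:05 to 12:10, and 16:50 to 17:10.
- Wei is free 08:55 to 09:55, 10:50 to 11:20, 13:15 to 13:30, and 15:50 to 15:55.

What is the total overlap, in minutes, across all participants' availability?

35 minutes

Ximena ∩ Wei: 08:55–09:00, 10:50–11:20.
Total common minutes: 5 + 30 = 35.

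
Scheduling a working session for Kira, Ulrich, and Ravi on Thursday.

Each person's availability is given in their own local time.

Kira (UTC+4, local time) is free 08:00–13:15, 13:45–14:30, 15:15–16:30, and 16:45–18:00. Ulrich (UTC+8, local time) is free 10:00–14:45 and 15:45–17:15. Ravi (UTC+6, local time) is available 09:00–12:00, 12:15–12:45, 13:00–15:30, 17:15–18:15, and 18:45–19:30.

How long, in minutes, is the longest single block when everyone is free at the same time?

120 minutes

Kira → UTC: 04:00–09:15, 09:45–10:30, 11:15–12:30, 12:45–14:00.
Ulrich → UTC: 02:00–06:45, 07:45–09:15.
Ravi → UTC: 03:00–06:00, 06:15–06:45, 07:00–09:30, 11:15–12:15, 12:45–13:30.
Kira ∩ Ulrich: 04:00–06:45, 07:45–09:15.
Kira ∩ Ulrich ∩ Ravi: 04:00–06:00, 06:15–06:45, 07:45–09:15.
Common window lengths: 120, 30, 90 min; longest is 120.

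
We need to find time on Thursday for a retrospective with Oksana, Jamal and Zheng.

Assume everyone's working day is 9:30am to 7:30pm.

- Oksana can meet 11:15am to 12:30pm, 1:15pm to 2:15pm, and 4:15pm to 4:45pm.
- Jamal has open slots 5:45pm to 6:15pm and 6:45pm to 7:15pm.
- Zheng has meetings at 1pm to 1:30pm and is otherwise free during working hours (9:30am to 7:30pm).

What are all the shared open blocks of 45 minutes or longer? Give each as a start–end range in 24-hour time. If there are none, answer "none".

none

Zheng free within 09:30–19:30: 09:30–13:00, 13:30–19:30.
Oksana ∩ Jamal: (none).
Oksana ∩ Jamal ∩ Zheng: (none).
Windows ≥ 45 min: (none).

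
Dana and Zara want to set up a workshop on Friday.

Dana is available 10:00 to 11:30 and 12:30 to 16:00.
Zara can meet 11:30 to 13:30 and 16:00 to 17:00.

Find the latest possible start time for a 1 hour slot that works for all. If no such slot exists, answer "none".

Dana ∩ Zara: 12:30–13:30.
Windows ≥ 60 min: 12:30–13:30.
Latest start in the last window 12:30–13:30 is 13:30 − 60 min = 12:30.

12:30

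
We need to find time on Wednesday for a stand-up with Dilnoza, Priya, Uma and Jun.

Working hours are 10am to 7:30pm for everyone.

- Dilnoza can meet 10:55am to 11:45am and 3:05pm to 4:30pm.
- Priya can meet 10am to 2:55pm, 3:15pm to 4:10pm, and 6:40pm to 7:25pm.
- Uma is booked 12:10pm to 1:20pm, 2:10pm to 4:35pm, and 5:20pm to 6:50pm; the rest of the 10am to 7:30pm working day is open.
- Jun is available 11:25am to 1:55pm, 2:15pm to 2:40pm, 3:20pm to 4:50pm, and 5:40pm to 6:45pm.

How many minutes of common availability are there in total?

20 minutes

Uma free within 10:00–19:30: 10:00–12:10, 13:20–14:10, 16:35–17:20, 18:50–19:30.
Dilnoza ∩ Priya: 10:55–11:45, 15:15–16:10.
Dilnoza ∩ Priya ∩ Uma: 10:55–11:45.
Dilnoza ∩ Priya ∩ Uma ∩ Jun: 11:25–11:45.
Total common minutes: 20.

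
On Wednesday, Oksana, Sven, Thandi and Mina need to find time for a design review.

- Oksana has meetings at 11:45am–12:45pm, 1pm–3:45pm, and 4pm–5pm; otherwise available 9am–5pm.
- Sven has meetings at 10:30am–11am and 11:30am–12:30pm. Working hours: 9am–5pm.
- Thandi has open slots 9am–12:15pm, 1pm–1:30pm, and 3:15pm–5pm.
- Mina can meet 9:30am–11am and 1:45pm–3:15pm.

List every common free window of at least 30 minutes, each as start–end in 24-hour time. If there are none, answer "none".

09:30–10:30

Oksana free within 09:00–17:00: 09:00–11:45, 12:45–13:00, 15:45–16:00.
Sven free within 09:00–17:00: 09:00–10:30, 11:00–11:30, 12:30–17:00.
Oksana ∩ Sven: 09:00–10:30, 11:00–11:30, 12:45–13:00, 15:45–16:00.
Oksana ∩ Sven ∩ Thandi: 09:00–10:30, 11:00–11:30, 15:45–16:00.
Oksana ∩ Sven ∩ Thandi ∩ Mina: 09:30–10:30.
Windows ≥ 30 min: 09:30–10:30.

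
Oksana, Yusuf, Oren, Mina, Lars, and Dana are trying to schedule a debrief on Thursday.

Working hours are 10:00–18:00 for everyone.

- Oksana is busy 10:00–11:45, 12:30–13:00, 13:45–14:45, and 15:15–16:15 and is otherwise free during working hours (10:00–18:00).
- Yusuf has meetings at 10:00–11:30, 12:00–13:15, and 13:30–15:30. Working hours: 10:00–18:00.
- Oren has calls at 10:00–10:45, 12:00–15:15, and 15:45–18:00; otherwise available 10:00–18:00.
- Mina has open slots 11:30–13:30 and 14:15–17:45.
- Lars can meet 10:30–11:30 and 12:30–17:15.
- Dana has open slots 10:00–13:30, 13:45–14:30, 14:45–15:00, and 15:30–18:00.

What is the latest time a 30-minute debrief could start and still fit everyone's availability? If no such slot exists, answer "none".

Oksana free within 10:00–18:00: 11:45–12:30, 13:00–13:45, 14:45–15:15, 16:15–18:00.
Yusuf free within 10:00–18:00: 11:30–12:00, 13:15–13:30, 15:30–18:00.
Oren free within 10:00–18:00: 10:45–12:00, 15:15–15:45.
Oksana ∩ Yusuf: 11:45–12:00, 13:15–13:30, 16:15–18:00.
Oksana ∩ Yusuf ∩ Oren: 11:45–12:00.
Oksana ∩ Yusuf ∩ Oren ∩ Mina: 11:45–12:00.
Oksana ∩ Yusuf ∩ Oren ∩ Mina ∩ Lars: (none).
Oksana ∩ Yusuf ∩ Oren ∩ Mina ∩ Lars ∩ Dana: (none).
Windows ≥ 30 min: (none).

none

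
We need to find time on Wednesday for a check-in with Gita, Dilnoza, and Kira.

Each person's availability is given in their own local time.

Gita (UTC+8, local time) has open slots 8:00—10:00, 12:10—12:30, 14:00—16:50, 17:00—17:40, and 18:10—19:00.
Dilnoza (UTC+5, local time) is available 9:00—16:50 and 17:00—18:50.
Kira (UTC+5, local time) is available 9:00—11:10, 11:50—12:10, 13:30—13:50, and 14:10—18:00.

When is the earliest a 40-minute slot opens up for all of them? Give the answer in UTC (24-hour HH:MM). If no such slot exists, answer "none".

10:10

Gita → UTC: 00:00–02:00, 04:10–04:30, 06:00–08:50, 09:00–09:40, 10:10–11:00.
Dilnoza → UTC: 04:00–11:50, 12:00–13:50.
Kira → UTC: 04:00–06:10, 06:50–07:10, 08:30–08:50, 09:10–13:00.
Gita ∩ Dilnoza: 04:10–04:30, 06:00–08:50, 09:00–09:40, 10:10–11:00.
Gita ∩ Dilnoza ∩ Kira: 04:10–04:30, 06:00–06:10, 06:50–07:10, 08:30–08:50, 09:10–09:40, 10:10–11:00.
Windows ≥ 40 min: 10:10–11:00.
Earliest such window starts at 10:10.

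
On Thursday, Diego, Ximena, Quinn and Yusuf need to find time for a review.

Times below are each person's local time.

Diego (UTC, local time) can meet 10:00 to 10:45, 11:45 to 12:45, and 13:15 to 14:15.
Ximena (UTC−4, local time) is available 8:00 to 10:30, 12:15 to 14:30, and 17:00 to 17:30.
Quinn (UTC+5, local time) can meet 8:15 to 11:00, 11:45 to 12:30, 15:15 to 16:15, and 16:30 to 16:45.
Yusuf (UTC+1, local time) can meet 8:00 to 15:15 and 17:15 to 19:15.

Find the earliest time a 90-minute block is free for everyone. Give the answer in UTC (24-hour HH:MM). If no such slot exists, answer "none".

Diego → UTC: 10:00–10:45, 11:45–12:45, 13:15–14:15.
Ximena → UTC: 12:00–14:30, 16:15–18:30, 21:00–21:30.
Quinn → UTC: 03:15–06:00, 06:45–07:30, 10:15–11:15, 11:30–11:45.
Yusuf → UTC: 07:00–14:15, 16:15–18:15.
Diego ∩ Ximena: 12:00–12:45, 13:15–14:15.
Diego ∩ Ximena ∩ Quinn: (none).
Diego ∩ Ximena ∩ Quinn ∩ Yusuf: (none).
Windows ≥ 90 min: (none).

none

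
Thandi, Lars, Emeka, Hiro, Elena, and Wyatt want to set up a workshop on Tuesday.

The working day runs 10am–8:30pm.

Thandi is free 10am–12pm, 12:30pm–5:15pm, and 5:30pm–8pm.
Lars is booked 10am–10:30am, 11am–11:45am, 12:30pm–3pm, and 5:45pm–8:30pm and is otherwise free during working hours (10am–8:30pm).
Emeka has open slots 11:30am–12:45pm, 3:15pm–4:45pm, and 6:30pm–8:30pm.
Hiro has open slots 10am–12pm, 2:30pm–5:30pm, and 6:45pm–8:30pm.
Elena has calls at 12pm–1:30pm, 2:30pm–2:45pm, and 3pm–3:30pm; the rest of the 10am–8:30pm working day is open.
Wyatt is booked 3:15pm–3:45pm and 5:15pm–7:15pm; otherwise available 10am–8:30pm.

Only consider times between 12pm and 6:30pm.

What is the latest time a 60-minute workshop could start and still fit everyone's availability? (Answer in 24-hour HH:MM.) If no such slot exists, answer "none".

15:45

Lars free within 10:00–20:30: 10:30–11:00, 11:45–12:30, 15:00–17:45.
Elena free within 10:00–20:30: 10:00–12:00, 13:30–14:30, 14:45–15:00, 15:30–20:30.
Wyatt free within 10:00–20:30: 10:00–15:15, 15:45–17:15, 19:15–20:30.
Thandi ∩ Lars: 10:30–11:00, 11:45–12:00, 15:00–17:15, 17:30–17:45.
Thandi ∩ Lars ∩ Emeka: 11:45–12:00, 15:15–16:45.
Thandi ∩ Lars ∩ Emeka ∩ Hiro: 11:45–12:00, 15:15–16:45.
Thandi ∩ Lars ∩ Emeka ∩ Hiro ∩ Elena: 11:45–12:00, 15:30–16:45.
Thandi ∩ Lars ∩ Emeka ∩ Hiro ∩ Elena ∩ Wyatt: 11:45–12:00, 15:45–16:45.
Restricted to 12:00–18:30: 15:45–16:45.
Windows ≥ 60 min: 15:45–16:45.
Latest start in the last window 15:45–16:45 is 16:45 − 60 min = 15:45.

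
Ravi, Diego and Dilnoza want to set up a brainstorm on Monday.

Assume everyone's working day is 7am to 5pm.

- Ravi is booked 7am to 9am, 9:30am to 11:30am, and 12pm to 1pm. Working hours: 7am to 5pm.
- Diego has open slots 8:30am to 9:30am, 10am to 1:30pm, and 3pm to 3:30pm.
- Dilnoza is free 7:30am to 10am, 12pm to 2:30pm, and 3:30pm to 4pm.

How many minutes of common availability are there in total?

Ravi free within 07:00–17:00: 09:00–09:30, 11:30–12:00, 13:00–17:00.
Ravi ∩ Diego: 09:00–09:30, 11:30–12:00, 13:00–13:30, 15:00–15:30.
Ravi ∩ Diego ∩ Dilnoza: 09:00–09:30, 13:00–13:30.
Total common minutes: 30 + 30 = 60.

60 minutes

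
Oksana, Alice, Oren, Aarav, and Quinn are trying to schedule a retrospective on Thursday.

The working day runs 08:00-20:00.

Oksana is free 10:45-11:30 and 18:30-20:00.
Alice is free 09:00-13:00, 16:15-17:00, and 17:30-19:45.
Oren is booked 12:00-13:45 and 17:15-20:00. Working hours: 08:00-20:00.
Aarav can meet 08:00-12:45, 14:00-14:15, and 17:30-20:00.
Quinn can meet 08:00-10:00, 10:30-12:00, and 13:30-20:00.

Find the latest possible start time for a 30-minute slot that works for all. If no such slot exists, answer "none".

Oren free within 08:00–20:00: 08:00–12:00, 13:45–17:15.
Oksana ∩ Alice: 10:45–11:30, 18:30–19:45.
Oksana ∩ Alice ∩ Oren: 10:45–11:30.
Oksana ∩ Alice ∩ Oren ∩ Aarav: 10:45–11:30.
Oksana ∩ Alice ∩ Oren ∩ Aarav ∩ Quinn: 10:45–11:30.
Windows ≥ 30 min: 10:45–11:30.
Latest start in the last window 10:45–11:30 is 11:30 − 30 min = 11:00.

11:00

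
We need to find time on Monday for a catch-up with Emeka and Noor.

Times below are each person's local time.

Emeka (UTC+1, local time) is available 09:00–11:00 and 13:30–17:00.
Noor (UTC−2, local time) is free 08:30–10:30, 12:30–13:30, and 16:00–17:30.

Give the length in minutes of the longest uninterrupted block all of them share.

Emeka → UTC: 08:00–10:00, 12:30–16:00.
Noor → UTC: 10:30–12:30, 14:30–15:30, 18:00–19:30.
Emeka ∩ Noor: 14:30–15:30.
Single common window of 60 minutes.

60 minutes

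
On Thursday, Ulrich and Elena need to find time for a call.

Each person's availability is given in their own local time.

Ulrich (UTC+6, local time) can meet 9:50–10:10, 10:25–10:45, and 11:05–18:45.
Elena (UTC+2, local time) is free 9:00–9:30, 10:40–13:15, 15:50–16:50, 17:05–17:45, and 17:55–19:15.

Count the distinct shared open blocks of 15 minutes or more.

Ulrich → UTC: 03:50–04:10, 04:25–04:45, 05:05–12:45.
Elena → UTC: 07:00–07:30, 08:40–11:15, 13:50–14:50, 15:05–15:45, 15:55–17:15.
Ulrich ∩ Elena: 07:00–07:30, 08:40–11:15.
Windows ≥ 15 min: 07:00–07:30, 08:40–11:15.
That's 2 windows.

2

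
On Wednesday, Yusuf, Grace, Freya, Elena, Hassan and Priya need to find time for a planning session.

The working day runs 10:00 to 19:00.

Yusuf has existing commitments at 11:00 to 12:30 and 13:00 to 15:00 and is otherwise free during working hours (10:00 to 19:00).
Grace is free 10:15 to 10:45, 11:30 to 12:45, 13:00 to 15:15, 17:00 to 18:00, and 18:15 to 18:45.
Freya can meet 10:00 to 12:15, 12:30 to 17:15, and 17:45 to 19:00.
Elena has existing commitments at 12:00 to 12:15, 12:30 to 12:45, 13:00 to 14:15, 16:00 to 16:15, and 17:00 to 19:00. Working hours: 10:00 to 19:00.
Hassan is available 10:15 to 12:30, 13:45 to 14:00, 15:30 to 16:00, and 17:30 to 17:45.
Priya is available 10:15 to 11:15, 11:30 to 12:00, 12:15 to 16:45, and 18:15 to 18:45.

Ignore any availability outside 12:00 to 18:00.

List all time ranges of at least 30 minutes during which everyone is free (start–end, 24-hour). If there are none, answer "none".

Yusuf free within 10:00–19:00: 10:00–11:00, 12:30–13:00, 15:00–19:00.
Elena free within 10:00–19:00: 10:00–12:00, 12:15–12:30, 12:45–13:00, 14:15–16:00, 16:15–17:00.
Yusuf ∩ Grace: 10:15–10:45, 12:30–12:45, 15:00–15:15, 17:00–18:00, 18:15–18:45.
Yusuf ∩ Grace ∩ Freya: 10:15–10:45, 12:30–12:45, 15:00–15:15, 17:00–17:15, 17:45–18:00, 18:15–18:45.
Yusuf ∩ Grace ∩ Freya ∩ Elena: 10:15–10:45, 15:00–15:15.
Yusuf ∩ Grace ∩ Freya ∩ Elena ∩ Hassan: 10:15–10:45.
Yusuf ∩ Grace ∩ Freya ∩ Elena ∩ Hassan ∩ Priya: 10:15–10:45.
Restricted to 12:00–18:00: (none).
Windows ≥ 30 min: (none).

none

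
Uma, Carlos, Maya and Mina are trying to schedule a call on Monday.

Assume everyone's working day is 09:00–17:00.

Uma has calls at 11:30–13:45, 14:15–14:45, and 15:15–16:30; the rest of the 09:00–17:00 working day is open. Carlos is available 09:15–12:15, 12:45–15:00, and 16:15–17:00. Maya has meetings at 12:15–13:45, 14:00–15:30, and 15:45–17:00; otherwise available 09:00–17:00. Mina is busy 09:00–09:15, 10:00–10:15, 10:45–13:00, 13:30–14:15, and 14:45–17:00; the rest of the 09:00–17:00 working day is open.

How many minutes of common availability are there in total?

Uma free within 09:00–17:00: 09:00–11:30, 13:45–14:15, 14:45–15:15, 16:30–17:00.
Maya free within 09:00–17:00: 09:00–12:15, 13:45–14:00, 15:30–15:45.
Mina free within 09:00–17:00: 09:15–10:00, 10:15–10:45, 13:00–13:30, 14:15–14:45.
Uma ∩ Carlos: 09:15–11:30, 13:45–14:15, 14:45–15:00, 16:30–17:00.
Uma ∩ Carlos ∩ Maya: 09:15–11:30, 13:45–14:00.
Uma ∩ Carlos ∩ Maya ∩ Mina: 09:15–10:00, 10:15–10:45.
Total common minutes: 45 + 30 = 75.

75 minutes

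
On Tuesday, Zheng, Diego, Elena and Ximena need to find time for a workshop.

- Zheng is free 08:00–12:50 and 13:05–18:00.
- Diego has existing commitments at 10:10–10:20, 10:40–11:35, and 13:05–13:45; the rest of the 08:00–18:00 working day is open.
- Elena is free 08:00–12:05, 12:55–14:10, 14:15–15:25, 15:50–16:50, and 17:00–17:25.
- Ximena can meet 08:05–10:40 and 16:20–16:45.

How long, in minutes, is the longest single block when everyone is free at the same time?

Diego free within 08:00–18:00: 08:00–10:10, 10:20–10:40, 11:35–13:05, 13:45–18:00.
Zheng ∩ Diego: 08:00–10:10, 10:20–10:40, 11:35–12:50, 13:45–18:00.
Zheng ∩ Diego ∩ Elena: 08:00–10:10, 10:20–10:40, 11:35–12:05, 13:45–14:10, 14:15–15:25, 15:50–16:50, 17:00–17:25.
Zheng ∩ Diego ∩ Elena ∩ Ximena: 08:05–10:10, 10:20–10:40, 16:20–16:45.
Common window lengths: 125, 20, 25 min; longest is 125.

125 minutes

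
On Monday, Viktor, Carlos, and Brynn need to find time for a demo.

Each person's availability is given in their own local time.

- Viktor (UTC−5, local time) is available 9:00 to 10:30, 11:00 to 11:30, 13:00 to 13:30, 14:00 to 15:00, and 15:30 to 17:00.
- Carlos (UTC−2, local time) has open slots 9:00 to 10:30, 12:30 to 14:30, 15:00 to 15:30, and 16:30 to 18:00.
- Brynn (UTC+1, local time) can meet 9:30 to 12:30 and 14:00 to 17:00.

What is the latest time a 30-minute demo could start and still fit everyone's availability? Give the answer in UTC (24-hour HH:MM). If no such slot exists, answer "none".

Viktor → UTC: 14:00–15:30, 16:00–16:30, 18:00–18:30, 19:00–20:00, 20:30–22:00.
Carlos → UTC: 11:00–12:30, 14:30–16:30, 17:00–17:30, 18:30–20:00.
Brynn → UTC: 08:30–11:30, 13:00–16:00.
Viktor ∩ Carlos: 14:30–15:30, 16:00–16:30, 19:00–20:00.
Viktor ∩ Carlos ∩ Brynn: 14:30–15:30.
Windows ≥ 30 min: 14:30–15:30.
Latest start in the last window 14:30–15:30 is 15:30 − 30 min = 15:00.

15:00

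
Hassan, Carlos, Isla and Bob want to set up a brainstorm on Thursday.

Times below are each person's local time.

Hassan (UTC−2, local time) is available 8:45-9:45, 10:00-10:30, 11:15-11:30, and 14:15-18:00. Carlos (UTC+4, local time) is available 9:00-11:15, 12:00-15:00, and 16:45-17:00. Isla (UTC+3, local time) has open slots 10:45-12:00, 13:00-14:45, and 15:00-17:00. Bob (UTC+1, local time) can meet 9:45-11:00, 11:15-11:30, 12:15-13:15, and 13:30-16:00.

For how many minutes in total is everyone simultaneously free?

Hassan → UTC: 10:45–11:45, 12:00–12:30, 13:15–13:30, 16:15–20:00.
Carlos → UTC: 05:00–07:15, 08:00–11:00, 12:45–13:00.
Isla → UTC: 07:45–09:00, 10:00–11:45, 12:00–14:00.
Bob → UTC: 08:45–10:00, 10:15–10:30, 11:15–12:15, 12:30–15:00.
Hassan ∩ Carlos: 10:45–11:00.
Hassan ∩ Carlos ∩ Isla: 10:45–11:00.
Hassan ∩ Carlos ∩ Isla ∩ Bob: (none).
Total common minutes: 0.

0 minutes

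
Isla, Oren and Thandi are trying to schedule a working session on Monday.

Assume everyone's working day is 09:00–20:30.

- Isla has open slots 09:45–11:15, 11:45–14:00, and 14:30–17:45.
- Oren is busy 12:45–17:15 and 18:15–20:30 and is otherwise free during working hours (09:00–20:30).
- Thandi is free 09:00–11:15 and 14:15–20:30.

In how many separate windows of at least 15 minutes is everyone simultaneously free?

Oren free within 09:00–20:30: 09:00–12:45, 17:15–18:15.
Isla ∩ Oren: 09:45–11:15, 11:45–12:45, 17:15–17:45.
Isla ∩ Oren ∩ Thandi: 09:45–11:15, 17:15–17:45.
Windows ≥ 15 min: 09:45–11:15, 17:15–17:45.
That's 2 windows.

2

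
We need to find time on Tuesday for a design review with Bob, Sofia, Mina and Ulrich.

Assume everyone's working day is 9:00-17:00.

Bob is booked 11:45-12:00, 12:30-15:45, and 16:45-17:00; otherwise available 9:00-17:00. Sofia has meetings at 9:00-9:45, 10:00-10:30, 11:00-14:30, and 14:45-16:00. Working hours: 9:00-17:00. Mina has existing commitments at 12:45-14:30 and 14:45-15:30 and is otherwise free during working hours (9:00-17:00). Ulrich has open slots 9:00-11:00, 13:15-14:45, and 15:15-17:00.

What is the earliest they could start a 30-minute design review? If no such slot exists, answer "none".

10:30

Bob free within 09:00–17:00: 09:00–11:45, 12:00–12:30, 15:45–16:45.
Sofia free within 09:00–17:00: 09:45–10:00, 10:30–11:00, 14:30–14:45, 16:00–17:00.
Mina free within 09:00–17:00: 09:00–12:45, 14:30–14:45, 15:30–17:00.
Bob ∩ Sofia: 09:45–10:00, 10:30–11:00, 16:00–16:45.
Bob ∩ Sofia ∩ Mina: 09:45–10:00, 10:30–11:00, 16:00–16:45.
Bob ∩ Sofia ∩ Mina ∩ Ulrich: 09:45–10:00, 10:30–11:00, 16:00–16:45.
Windows ≥ 30 min: 10:30–11:00, 16:00–16:45.
Earliest such window starts at 10:30.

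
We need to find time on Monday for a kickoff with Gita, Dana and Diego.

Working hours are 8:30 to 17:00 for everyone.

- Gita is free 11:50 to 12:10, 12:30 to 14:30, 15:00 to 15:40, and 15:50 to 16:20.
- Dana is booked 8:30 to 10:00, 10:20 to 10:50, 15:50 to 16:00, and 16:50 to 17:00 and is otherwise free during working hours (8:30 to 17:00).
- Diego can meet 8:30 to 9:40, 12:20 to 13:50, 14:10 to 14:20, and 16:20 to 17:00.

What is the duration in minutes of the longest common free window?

80 minutes

Dana free within 08:30–17:00: 10:00–10:20, 10:50–15:50, 16:00–16:50.
Gita ∩ Dana: 11:50–12:10, 12:30–14:30, 15:00–15:40, 16:00–16:20.
Gita ∩ Dana ∩ Diego: 12:30–13:50, 14:10–14:20.
Common window lengths: 80, 10 min; longest is 80.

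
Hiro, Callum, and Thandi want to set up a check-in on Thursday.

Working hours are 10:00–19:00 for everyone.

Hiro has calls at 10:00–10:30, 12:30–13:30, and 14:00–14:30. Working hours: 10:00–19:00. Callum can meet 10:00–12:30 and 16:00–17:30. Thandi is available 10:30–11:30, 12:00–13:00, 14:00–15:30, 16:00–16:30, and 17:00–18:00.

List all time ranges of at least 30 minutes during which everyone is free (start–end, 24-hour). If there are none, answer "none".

Hiro free within 10:00–19:00: 10:30–12:30, 13:30–14:00, 14:30–19:00.
Hiro ∩ Callum: 10:30–12:30, 16:00–17:30.
Hiro ∩ Callum ∩ Thandi: 10:30–11:30, 12:00–12:30, 16:00–16:30, 17:00–17:30.
Windows ≥ 30 min: 10:30–11:30, 12:00–12:30, 16:00–16:30, 17:00–17:30.

10:30–11:30, 12:00–12:30, 16:00–16:30, 17:00–17:30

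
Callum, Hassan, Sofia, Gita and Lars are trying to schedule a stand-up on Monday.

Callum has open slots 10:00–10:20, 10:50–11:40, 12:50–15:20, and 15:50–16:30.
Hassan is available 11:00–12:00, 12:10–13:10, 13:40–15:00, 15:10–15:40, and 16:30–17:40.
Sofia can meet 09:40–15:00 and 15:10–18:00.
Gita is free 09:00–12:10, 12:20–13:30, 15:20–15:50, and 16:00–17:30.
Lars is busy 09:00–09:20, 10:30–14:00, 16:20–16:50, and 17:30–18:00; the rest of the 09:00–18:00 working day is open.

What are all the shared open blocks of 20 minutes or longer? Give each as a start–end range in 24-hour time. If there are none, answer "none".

Lars free within 09:00–18:00: 09:20–10:30, 14:00–16:20, 16:50–17:30.
Callum ∩ Hassan: 11:00–11:40, 12:50–13:10, 13:40–15:00, 15:10–15:20.
Callum ∩ Hassan ∩ Sofia: 11:00–11:40, 12:50–13:10, 13:40–15:00, 15:10–15:20.
Callum ∩ Hassan ∩ Sofia ∩ Gita: 11:00–11:40, 12:50–13:10.
Callum ∩ Hassan ∩ Sofia ∩ Gita ∩ Lars: (none).
Windows ≥ 20 min: (none).

none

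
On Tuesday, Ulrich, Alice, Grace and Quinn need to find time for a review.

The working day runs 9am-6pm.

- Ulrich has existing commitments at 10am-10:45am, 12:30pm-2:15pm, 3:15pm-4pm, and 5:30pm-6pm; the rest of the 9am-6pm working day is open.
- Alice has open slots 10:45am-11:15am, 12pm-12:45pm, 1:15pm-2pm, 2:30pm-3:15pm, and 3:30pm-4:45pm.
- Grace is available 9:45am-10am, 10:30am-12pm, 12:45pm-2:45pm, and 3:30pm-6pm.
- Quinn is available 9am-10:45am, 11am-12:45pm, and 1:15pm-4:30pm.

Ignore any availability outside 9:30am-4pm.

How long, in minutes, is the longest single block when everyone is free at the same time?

Ulrich free within 09:00–18:00: 09:00–10:00, 10:45–12:30, 14:15–15:15, 16:00–17:30.
Ulrich ∩ Alice: 10:45–11:15, 12:00–12:30, 14:30–15:15, 16:00–16:45.
Ulrich ∩ Alice ∩ Grace: 10:45–11:15, 14:30–14:45, 16:00–16:45.
Ulrich ∩ Alice ∩ Grace ∩ Quinn: 11:00–11:15, 14:30–14:45, 16:00–16:30.
Restricted to 09:30–16:00: 11:00–11:15, 14:30–14:45.
Common window lengths: 15, 15 min; longest is 15.

15 minutes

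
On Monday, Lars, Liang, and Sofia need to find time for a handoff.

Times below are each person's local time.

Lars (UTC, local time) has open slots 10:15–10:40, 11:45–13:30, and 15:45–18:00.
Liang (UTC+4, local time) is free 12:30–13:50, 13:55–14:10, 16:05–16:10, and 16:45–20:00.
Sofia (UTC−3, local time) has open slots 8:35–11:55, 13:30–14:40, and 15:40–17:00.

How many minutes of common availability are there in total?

50 minutes

Lars → UTC: 10:15–10:40, 11:45–13:30, 15:45–18:00.
Liang → UTC: 08:30–09:50, 09:55–10:10, 12:05–12:10, 12:45–16:00.
Sofia → UTC: 11:35–14:55, 16:30–17:40, 18:40–20:00.
Lars ∩ Liang: 12:05–12:10, 12:45–13:30, 15:45–16:00.
Lars ∩ Liang ∩ Sofia: 12:05–12:10, 12:45–13:30.
Total common minutes: 5 + 45 = 50.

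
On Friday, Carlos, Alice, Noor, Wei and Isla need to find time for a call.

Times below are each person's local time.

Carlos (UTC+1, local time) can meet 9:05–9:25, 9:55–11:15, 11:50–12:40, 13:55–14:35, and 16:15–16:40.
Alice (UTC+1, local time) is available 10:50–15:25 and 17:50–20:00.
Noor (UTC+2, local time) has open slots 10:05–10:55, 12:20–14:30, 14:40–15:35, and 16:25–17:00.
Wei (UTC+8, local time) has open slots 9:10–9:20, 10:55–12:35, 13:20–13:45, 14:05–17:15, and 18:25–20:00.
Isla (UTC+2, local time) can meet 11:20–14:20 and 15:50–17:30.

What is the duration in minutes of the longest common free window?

Carlos → UTC: 08:05–08:25, 08:55–10:15, 10:50–11:40, 12:55–13:35, 15:15–15:40.
Alice → UTC: 09:50–14:25, 16:50–19:00.
Noor → UTC: 08:05–08:55, 10:20–12:30, 12:40–13:35, 14:25–15:00.
Wei → UTC: 01:10–01:20, 02:55–04:35, 05:20–05:45, 06:05–09:15, 10:25–12:00.
Isla → UTC: 09:20–12:20, 13:50–15:30.
Carlos ∩ Alice: 09:50–10:15, 10:50–11:40, 12:55–13:35.
Carlos ∩ Alice ∩ Noor: 10:50–11:40, 12:55–13:35.
Carlos ∩ Alice ∩ Noor ∩ Wei: 10:50–11:40.
Carlos ∩ Alice ∩ Noor ∩ Wei ∩ Isla: 10:50–11:40.
Single common window of 50 minutes.

50 minutes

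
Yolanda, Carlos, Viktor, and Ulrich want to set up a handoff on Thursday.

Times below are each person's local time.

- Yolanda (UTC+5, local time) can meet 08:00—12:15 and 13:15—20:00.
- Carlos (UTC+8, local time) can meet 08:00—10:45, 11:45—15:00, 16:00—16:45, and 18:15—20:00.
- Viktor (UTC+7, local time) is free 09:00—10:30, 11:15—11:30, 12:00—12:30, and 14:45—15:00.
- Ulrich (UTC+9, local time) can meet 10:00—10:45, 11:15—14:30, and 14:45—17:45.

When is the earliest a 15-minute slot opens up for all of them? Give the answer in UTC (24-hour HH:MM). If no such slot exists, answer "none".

Yolanda → UTC: 03:00–07:15, 08:15–15:00.
Carlos → UTC: 00:00–02:45, 03:45–07:00, 08:00–08:45, 10:15–12:00.
Viktor → UTC: 02:00–03:30, 04:15–04:30, 05:00–05:30, 07:45–08:00.
Ulrich → UTC: 01:00–01:45, 02:15–05:30, 05:45–08:45.
Yolanda ∩ Carlos: 03:45–07:00, 08:15–08:45, 10:15–12:00.
Yolanda ∩ Carlos ∩ Viktor: 04:15–04:30, 05:00–05:30.
Yolanda ∩ Carlos ∩ Viktor ∩ Ulrich: 04:15–04:30, 05:00–05:30.
Windows ≥ 15 min: 04:15–04:30, 05:00–05:30.
Earliest such window starts at 04:15.

04:15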